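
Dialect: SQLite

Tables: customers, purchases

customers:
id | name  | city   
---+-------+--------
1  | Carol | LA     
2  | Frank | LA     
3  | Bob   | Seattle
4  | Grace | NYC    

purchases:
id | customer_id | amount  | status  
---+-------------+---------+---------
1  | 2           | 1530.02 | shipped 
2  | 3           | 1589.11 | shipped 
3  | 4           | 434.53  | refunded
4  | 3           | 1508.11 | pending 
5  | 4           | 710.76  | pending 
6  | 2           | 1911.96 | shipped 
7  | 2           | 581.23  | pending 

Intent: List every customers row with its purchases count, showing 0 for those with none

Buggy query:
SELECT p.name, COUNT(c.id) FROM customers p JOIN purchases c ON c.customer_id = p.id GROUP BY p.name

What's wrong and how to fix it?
Bug: INNER JOIN drops customers rows that have no matching purchases rows

Fix: Use LEFT JOIN so parents without children still appear (COUNT(c.id) gives 0)

Corrected query:
SELECT p.name, COUNT(c.id) FROM customers p LEFT JOIN purchases c ON c.customer_id = p.id GROUP BY p.name

Result:
name  | COUNT(c.id)
------+------------
Bob   | 2          
Carol | 0          
Frank | 3          
Grace | 2          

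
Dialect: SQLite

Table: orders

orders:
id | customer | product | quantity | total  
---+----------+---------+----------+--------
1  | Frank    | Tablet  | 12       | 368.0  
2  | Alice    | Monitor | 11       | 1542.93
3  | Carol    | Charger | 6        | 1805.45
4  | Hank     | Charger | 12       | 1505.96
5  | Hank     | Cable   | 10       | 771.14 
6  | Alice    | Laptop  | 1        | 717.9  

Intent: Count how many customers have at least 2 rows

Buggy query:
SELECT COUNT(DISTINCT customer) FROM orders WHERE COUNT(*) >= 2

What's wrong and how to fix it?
Bug: COUNT(*) cannot appear in WHERE; the per-group count doesn't exist yet

Fix: Group first with HAVING COUNT(*) >= 2, then COUNT the resulting groups

Corrected query:
SELECT COUNT(*) FROM (SELECT customer FROM orders GROUP BY customer HAVING COUNT(*) >= 2)

Result:
COUNT(*)
--------
2       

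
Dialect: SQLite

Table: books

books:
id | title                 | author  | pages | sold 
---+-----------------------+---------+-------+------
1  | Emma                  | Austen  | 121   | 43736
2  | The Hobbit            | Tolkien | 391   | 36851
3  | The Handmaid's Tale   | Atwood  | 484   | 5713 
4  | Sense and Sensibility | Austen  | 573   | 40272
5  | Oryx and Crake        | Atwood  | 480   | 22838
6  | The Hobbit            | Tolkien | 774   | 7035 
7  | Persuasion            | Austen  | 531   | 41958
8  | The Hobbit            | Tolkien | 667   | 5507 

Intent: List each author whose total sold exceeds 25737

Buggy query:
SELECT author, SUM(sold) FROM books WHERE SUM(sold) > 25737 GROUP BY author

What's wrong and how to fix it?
Bug: Aggregate functions cannot appear in a WHERE clause

Fix: Move the aggregate condition to a HAVING clause

Corrected query:
SELECT author, SUM(sold) FROM books GROUP BY author HAVING SUM(sold) > 25737

Result:
author  | SUM(sold)
--------+----------
Atwood  | 28551    
Austen  | 125966   
Tolkien | 49393    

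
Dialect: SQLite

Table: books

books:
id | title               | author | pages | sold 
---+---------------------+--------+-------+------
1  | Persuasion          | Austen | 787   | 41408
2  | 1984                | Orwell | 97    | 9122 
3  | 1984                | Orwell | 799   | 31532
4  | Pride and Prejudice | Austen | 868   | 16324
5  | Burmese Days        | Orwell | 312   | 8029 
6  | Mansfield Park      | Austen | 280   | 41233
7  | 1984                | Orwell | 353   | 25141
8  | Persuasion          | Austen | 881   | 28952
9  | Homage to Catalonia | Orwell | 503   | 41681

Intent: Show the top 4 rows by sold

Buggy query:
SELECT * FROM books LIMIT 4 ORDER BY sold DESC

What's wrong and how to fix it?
Bug: ORDER BY cannot follow LIMIT; LIMIT is the final clause

Fix: Swap the clauses: ORDER BY first, then LIMIT

Corrected query:
SELECT * FROM books ORDER BY sold DESC LIMIT 4

Result:
id | title               | author | pages | sold 
---+---------------------+--------+-------+------
9  | Homage to Catalonia | Orwell | 503   | 41681
1  | Persuasion          | Austen | 787   | 41408
6  | Mansfield Park      | Austen | 280   | 41233
3  | 1984                | Orwell | 799   | 31532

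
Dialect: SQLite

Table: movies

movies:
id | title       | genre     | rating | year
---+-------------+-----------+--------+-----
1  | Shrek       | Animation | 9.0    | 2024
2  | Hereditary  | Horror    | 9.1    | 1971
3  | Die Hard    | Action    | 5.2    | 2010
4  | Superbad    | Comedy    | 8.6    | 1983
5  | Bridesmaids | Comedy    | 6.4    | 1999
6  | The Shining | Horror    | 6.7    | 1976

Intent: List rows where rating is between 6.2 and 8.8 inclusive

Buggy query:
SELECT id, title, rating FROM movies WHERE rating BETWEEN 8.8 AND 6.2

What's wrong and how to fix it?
Bug: BETWEEN expects the lower bound first; with 8.8 AND 6.2 the range is empty

Fix: Swap the bounds so the smaller value comes first

Corrected query:
SELECT id, title, rating FROM movies WHERE rating BETWEEN 6.2 AND 8.8

Result:
id | title       | rating
---+-------------+-------
4  | Superbad    | 8.6   
5  | Bridesmaids | 6.4   
6  | The Shining | 6.7   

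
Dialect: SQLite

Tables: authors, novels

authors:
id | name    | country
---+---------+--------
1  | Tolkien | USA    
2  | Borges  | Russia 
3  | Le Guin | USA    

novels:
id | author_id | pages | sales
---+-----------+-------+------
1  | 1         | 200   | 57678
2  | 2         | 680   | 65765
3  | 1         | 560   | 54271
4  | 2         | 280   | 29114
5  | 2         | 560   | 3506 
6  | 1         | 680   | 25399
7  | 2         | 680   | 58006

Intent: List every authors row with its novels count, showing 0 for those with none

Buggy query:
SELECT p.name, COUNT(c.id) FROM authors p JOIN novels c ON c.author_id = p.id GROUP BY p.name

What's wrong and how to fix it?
Bug: An inner join excludes parents with zero children

Fix: Use LEFT JOIN so parents without children still appear (COUNT(c.id) gives 0)

Corrected query:
SELECT p.name, COUNT(c.id) FROM authors p LEFT JOIN novels c ON c.author_id = p.id GROUP BY p.name

Result:
name    | COUNT(c.id)
--------+------------
Borges  | 4          
Le Guin | 0          
Tolkien | 3          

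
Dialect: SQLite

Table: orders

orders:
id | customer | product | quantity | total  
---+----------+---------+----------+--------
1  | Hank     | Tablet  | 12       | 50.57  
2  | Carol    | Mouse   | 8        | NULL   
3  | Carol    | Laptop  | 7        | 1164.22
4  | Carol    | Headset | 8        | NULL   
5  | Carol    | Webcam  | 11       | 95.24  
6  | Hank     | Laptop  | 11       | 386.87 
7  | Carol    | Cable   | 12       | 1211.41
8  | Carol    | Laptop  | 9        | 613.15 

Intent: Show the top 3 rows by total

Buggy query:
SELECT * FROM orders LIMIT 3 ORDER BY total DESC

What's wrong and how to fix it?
Bug: LIMIT must come after ORDER BY

Fix: Swap the clauses: ORDER BY first, then LIMIT

Corrected query:
SELECT * FROM orders ORDER BY total DESC LIMIT 3

Result:
id | customer | product | quantity | total  
---+----------+---------+----------+--------
7  | Carol    | Cable   | 12       | 1211.41
3  | Carol    | Laptop  | 7        | 1164.22
8  | Carol    | Laptop  | 9        | 613.15 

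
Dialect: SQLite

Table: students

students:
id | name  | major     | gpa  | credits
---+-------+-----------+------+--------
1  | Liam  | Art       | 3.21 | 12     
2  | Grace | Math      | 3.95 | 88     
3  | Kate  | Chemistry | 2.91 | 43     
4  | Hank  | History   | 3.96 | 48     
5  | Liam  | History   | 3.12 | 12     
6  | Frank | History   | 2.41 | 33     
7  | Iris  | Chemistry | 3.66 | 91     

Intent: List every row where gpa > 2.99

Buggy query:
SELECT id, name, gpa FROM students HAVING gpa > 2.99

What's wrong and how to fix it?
Bug: HAVING filters the output of aggregation, but this query has no GROUP BY and no aggregate functions, so SQLite rejects it (HAVING clause on a non-aggregate query); the condition here is per row

Fix: Replace HAVING with WHERE since the condition applies to individual rows

Corrected query:
SELECT id, name, gpa FROM students WHERE gpa > 2.99

Result:
id | name  | gpa 
---+-------+-----
1  | Liam  | 3.21
2  | Grace | 3.95
4  | Hank  | 3.96
5  | Liam  | 3.12
7  | Iris  | 3.66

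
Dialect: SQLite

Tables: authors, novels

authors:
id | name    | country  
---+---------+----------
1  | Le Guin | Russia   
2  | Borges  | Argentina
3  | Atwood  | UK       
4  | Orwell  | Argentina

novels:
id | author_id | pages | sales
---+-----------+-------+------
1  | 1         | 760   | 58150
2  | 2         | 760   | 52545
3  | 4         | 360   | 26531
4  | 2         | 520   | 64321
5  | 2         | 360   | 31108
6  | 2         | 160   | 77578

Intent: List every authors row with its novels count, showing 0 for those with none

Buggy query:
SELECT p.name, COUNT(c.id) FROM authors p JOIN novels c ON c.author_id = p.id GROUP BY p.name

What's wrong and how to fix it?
Bug: An inner join excludes parents with zero children

Fix: Switch to LEFT JOIN to retain unmatched parent rows

Corrected query:
SELECT p.name, COUNT(c.id) FROM authors p LEFT JOIN novels c ON c.author_id = p.id GROUP BY p.name

Result:
name    | COUNT(c.id)
--------+------------
Atwood  | 0          
Borges  | 4          
Le Guin | 1          
Orwell  | 1          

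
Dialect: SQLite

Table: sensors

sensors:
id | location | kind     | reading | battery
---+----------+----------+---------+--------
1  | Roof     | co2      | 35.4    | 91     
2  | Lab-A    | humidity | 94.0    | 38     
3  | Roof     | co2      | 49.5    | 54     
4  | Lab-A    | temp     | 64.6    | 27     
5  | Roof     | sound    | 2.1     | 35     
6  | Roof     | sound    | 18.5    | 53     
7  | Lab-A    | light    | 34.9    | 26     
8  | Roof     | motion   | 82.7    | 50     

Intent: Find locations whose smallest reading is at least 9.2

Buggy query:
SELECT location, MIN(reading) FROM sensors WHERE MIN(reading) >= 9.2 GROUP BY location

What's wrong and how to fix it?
Bug: MIN() in WHERE is a misuse of aggregate

Fix: Use HAVING for the per-group MIN condition

Corrected query:
SELECT location, MIN(reading) FROM sensors GROUP BY location HAVING MIN(reading) >= 9.2

Result:
location | MIN(reading)
---------+-------------
Lab-A    | 34.9        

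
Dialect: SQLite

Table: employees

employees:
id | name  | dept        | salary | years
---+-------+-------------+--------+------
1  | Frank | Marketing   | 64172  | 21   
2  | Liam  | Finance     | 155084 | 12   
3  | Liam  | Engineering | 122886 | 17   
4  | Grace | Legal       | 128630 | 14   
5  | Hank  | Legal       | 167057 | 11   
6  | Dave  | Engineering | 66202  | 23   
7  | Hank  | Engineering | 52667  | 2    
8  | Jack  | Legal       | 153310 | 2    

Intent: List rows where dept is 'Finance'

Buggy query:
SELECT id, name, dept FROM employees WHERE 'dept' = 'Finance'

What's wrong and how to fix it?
Bug: Single quotes denote string literals in SQL; the column name is being compared as a constant string

Fix: Reference the column as dept without single quotes

Corrected query:
SELECT id, name, dept FROM employees WHERE dept = 'Finance'

Result:
id | name | dept   
---+------+--------
2  | Liam | Finance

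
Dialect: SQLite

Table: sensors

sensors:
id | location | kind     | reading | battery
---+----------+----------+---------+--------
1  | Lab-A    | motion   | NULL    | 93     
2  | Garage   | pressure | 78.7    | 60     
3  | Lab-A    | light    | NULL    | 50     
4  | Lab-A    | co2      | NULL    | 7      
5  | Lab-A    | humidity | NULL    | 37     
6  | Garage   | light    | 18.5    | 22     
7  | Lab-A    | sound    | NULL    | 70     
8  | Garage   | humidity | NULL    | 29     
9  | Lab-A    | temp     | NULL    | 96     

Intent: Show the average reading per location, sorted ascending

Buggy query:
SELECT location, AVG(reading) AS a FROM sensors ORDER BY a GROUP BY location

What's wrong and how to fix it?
Bug: ORDER BY appears before GROUP BY; SQL clause order requires GROUP BY first

Fix: Reorder: SELECT … FROM … GROUP BY … ORDER BY …

Corrected query:
SELECT location, AVG(reading) AS a FROM sensors GROUP BY location ORDER BY a

Result:
location | a   
---------+-----
Lab-A    | NULL
Garage   | 48.6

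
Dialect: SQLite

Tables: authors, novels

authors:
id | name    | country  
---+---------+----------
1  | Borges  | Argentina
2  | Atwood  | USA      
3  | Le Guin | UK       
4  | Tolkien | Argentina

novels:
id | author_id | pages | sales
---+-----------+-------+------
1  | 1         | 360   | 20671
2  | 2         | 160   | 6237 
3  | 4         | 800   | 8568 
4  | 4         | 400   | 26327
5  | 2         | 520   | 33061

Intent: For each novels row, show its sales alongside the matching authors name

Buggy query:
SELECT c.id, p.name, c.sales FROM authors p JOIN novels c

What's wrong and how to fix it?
Bug: JOIN with no ON clause produces a cartesian product; every novels row pairs with every authors row

Fix: Specify the join condition linking the foreign key to the parent id

Corrected query:
SELECT c.id, p.name, c.sales FROM authors p JOIN novels c ON c.author_id = p.id

Result:
id | name    | sales
---+---------+------
1  | Borges  | 20671
2  | Atwood  | 6237 
3  | Tolkien | 8568 
4  | Tolkien | 26327
5  | Atwood  | 33061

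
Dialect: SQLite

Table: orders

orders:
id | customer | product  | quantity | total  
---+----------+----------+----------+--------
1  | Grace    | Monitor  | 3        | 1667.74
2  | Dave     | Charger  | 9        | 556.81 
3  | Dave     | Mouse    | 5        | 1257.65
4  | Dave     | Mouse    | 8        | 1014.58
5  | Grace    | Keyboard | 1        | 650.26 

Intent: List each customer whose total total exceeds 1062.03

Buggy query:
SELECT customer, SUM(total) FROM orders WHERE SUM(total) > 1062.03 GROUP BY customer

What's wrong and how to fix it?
Bug: SUM(total) is an aggregate, but WHERE filters rows before aggregation

Fix: Use HAVING (which filters groups after aggregation) instead of WHERE

Corrected query:
SELECT customer, SUM(total) FROM orders GROUP BY customer HAVING SUM(total) > 1062.03

Result:
customer | SUM(total)
---------+-----------
Dave     | 2829.04   
Grace    | 2318      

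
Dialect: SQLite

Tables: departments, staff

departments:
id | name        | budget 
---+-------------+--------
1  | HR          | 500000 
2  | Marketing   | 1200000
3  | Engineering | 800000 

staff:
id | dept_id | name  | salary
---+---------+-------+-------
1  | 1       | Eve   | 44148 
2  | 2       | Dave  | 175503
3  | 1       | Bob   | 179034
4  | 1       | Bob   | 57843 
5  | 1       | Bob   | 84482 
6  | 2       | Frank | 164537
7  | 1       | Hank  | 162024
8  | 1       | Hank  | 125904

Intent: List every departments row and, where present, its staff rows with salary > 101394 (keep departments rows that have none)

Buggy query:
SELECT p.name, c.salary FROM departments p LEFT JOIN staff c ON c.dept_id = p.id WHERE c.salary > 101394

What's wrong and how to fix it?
Bug: Filtering c.salary in WHERE discards the NULL rows produced by LEFT JOIN, turning it into an inner join

Fix: Move the right-table condition into the ON clause so unmatched parents are kept

Corrected query:
SELECT p.name, c.salary FROM departments p LEFT JOIN staff c ON c.dept_id = p.id AND c.salary > 101394

Result:
name        | salary
------------+-------
HR          | 125904
HR          | 162024
HR          | 179034
Marketing   | 164537
Marketing   | 175503
Engineering | NULL  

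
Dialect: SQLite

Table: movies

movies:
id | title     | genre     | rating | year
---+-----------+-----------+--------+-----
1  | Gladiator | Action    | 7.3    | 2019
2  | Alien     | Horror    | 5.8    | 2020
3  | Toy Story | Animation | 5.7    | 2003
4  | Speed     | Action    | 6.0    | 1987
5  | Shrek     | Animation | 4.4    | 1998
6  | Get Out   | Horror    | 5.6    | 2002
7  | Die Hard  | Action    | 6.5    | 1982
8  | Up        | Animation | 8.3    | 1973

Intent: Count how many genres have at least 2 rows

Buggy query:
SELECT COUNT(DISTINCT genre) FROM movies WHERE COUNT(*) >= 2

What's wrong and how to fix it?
Bug: COUNT(*) cannot appear in WHERE; the per-group count doesn't exist yet

Fix: Use a subquery that GROUPs and filters with HAVING, then count its rows

Corrected query:
SELECT COUNT(*) FROM (SELECT genre FROM movies GROUP BY genre HAVING COUNT(*) >= 2)

Result:
COUNT(*)
--------
3       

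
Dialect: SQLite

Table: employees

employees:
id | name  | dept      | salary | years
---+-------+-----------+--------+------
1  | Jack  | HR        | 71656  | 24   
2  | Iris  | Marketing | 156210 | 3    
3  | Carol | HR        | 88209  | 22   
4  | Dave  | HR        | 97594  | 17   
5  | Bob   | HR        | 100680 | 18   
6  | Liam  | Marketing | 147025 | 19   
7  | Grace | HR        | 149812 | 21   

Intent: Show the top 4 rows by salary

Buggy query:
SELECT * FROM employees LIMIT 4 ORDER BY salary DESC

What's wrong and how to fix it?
Bug: ORDER BY cannot follow LIMIT; LIMIT is the final clause

Fix: Swap the clauses: ORDER BY first, then LIMIT

Corrected query:
SELECT * FROM employees ORDER BY salary DESC LIMIT 4

Result:
id | name  | dept      | salary | years
---+-------+-----------+--------+------
2  | Iris  | Marketing | 156210 | 3    
7  | Grace | HR        | 149812 | 21   
6  | Liam  | Marketing | 147025 | 19   
5  | Bob   | HR        | 100680 | 18   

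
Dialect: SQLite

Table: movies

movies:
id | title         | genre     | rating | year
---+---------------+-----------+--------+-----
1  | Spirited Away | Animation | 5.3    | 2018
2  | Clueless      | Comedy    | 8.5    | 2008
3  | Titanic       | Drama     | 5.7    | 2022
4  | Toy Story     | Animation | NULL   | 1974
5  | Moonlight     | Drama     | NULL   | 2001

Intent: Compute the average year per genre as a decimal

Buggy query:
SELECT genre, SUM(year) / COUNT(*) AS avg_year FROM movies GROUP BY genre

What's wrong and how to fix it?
Bug: Both operands are integers, so '/' performs integer division and truncates

Fix: Multiply by 1.0 (or CAST to REAL) to force floating-point division

Corrected query:
SELECT genre, SUM(year) * 1.0 / COUNT(*) AS avg_year FROM movies GROUP BY genre

Result:
genre     | avg_year
----------+---------
Animation | 1996    
Comedy    | 2008    
Drama     | 2011.5  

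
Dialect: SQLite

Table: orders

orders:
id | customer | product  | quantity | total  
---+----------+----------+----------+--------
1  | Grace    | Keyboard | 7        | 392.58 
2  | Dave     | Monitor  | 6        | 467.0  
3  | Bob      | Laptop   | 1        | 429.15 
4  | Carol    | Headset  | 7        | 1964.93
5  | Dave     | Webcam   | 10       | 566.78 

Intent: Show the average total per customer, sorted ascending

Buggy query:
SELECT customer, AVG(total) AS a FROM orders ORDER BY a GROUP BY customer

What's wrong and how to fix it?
Bug: GROUP BY must precede ORDER BY

Fix: Move ORDER BY to the end, after GROUP BY

Corrected query:
SELECT customer, AVG(total) AS a FROM orders GROUP BY customer ORDER BY a

Result:
customer | a      
---------+--------
Grace    | 392.58 
Bob      | 429.15 
Dave     | 516.89 
Carol    | 1964.93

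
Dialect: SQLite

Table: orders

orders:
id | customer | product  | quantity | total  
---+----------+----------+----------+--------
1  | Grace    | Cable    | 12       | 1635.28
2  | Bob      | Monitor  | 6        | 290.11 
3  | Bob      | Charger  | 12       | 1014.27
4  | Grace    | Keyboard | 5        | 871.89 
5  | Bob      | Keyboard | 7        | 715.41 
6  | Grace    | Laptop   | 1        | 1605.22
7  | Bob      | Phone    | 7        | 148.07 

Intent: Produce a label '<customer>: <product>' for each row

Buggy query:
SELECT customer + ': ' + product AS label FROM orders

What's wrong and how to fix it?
Bug: '+' is numeric addition; on text columns SQLite converts them to 0 instead of concatenating

Fix: Replace + with || to concatenate text

Corrected query:
SELECT customer || ': ' || product AS label FROM orders

Result:
label          
---------------
Grace: Cable   
Bob: Monitor   
Bob: Charger   
Grace: Keyboard
Bob: Keyboard  
Grace: Laptop  
Bob: Phone     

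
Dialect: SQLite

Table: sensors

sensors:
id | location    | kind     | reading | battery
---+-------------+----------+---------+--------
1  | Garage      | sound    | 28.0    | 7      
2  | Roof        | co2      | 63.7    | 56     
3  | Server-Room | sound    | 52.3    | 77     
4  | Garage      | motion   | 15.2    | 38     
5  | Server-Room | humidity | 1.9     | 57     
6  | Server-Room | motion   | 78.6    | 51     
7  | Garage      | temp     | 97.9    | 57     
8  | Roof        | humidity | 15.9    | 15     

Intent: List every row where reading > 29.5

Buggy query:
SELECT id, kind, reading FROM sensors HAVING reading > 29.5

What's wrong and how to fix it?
Bug: HAVING filters the output of aggregation, but this query has no GROUP BY and no aggregate functions, so SQLite rejects it (HAVING clause on a non-aggregate query); the condition here is per row

Fix: Replace HAVING with WHERE since the condition applies to individual rows

Corrected query:
SELECT id, kind, reading FROM sensors WHERE reading > 29.5

Result:
id | kind   | reading
---+--------+--------
2  | co2    | 63.7   
3  | sound  | 52.3   
6  | motion | 78.6   
7  | temp   | 97.9   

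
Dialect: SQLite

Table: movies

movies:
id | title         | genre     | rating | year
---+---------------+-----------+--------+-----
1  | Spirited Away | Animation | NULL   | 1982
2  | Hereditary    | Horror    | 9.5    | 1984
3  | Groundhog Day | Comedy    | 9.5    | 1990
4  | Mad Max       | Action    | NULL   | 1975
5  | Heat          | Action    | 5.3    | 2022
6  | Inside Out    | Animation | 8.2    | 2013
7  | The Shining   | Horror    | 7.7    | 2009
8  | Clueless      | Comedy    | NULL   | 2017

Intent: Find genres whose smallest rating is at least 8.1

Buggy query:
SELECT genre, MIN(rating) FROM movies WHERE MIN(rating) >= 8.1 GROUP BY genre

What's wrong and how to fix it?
Bug: Aggregates like MIN are computed per group after WHERE runs

Fix: Use HAVING for the per-group MIN condition

Corrected query:
SELECT genre, MIN(rating) FROM movies GROUP BY genre HAVING MIN(rating) >= 8.1

Result:
genre     | MIN(rating)
----------+------------
Animation | 8.2        
Comedy    | 9.5        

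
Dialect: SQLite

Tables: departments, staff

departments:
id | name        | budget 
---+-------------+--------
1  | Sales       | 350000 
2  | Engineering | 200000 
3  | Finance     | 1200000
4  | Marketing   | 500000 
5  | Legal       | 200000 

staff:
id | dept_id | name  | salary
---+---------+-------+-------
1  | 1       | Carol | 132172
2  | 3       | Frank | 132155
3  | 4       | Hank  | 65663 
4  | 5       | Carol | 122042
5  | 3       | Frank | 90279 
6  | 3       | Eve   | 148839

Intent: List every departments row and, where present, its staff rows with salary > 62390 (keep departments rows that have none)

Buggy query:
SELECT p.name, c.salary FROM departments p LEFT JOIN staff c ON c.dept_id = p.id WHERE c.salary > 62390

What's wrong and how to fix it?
Bug: A WHERE condition on the right-hand table after LEFT JOIN drops unmatched parents

Fix: Move the right-table condition into the ON clause so unmatched parents are kept

Corrected query:
SELECT p.name, c.salary FROM departments p LEFT JOIN staff c ON c.dept_id = p.id AND c.salary > 62390

Result:
name        | salary
------------+-------
Sales       | 132172
Engineering | NULL  
Finance     | 90279 
Finance     | 132155
Finance     | 148839
Marketing   | 65663 
Legal       | 122042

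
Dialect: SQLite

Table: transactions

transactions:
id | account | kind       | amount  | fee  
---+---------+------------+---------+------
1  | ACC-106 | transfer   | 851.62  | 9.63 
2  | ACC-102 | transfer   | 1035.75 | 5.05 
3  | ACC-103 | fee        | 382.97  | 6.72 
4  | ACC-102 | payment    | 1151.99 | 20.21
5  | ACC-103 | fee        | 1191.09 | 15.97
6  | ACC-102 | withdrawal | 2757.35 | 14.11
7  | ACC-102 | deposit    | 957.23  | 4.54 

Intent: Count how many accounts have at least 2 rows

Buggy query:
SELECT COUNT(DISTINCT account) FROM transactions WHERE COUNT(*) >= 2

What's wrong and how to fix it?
Bug: WHERE filters individual rows, not groups, so a group-level COUNT is invalid there

Fix: Group first with HAVING COUNT(*) >= 2, then COUNT the resulting groups

Corrected query:
SELECT COUNT(*) FROM (SELECT account FROM transactions GROUP BY account HAVING COUNT(*) >= 2)

Result:
COUNT(*)
--------
2       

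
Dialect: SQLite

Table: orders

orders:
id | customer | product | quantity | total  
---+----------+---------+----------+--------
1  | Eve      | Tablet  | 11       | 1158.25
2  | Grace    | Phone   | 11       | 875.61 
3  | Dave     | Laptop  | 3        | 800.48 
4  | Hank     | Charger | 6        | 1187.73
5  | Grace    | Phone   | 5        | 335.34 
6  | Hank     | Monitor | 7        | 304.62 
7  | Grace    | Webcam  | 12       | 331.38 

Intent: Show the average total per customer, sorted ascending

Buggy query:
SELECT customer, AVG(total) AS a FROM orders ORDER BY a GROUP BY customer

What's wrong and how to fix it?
Bug: ORDER BY appears before GROUP BY; SQL clause order requires GROUP BY first

Fix: Reorder: SELECT … FROM … GROUP BY … ORDER BY …

Corrected query:
SELECT customer, AVG(total) AS a FROM orders GROUP BY customer ORDER BY a

Result:
customer | a      
---------+--------
Grace    | 514.11 
Hank     | 746.175
Dave     | 800.48 
Eve      | 1158.25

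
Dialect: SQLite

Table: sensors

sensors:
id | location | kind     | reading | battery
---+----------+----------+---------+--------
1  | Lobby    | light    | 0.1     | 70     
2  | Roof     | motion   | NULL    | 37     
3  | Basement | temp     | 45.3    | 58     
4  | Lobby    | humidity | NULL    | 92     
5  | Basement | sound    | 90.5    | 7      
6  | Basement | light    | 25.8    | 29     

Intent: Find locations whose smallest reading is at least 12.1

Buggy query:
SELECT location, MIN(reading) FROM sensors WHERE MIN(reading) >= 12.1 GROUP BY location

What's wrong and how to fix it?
Bug: MIN() in WHERE is a misuse of aggregate

Fix: Use HAVING for the per-group MIN condition

Corrected query:
SELECT location, MIN(reading) FROM sensors GROUP BY location HAVING MIN(reading) >= 12.1

Result:
location | MIN(reading)
---------+-------------
Basement | 25.8        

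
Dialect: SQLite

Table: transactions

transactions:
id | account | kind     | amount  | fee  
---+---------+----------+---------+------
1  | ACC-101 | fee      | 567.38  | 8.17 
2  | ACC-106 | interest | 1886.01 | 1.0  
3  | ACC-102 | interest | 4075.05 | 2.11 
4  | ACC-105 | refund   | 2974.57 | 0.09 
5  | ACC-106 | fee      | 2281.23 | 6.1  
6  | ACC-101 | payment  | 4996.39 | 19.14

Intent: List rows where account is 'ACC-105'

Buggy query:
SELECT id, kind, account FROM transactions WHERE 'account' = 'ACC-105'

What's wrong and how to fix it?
Bug: Single quotes denote string literals in SQL; the column name is being compared as a constant string

Fix: Remove the quotes around the column name (or use double quotes for an identifier)

Corrected query:
SELECT id, kind, account FROM transactions WHERE account = 'ACC-105'

Result:
id | kind   | account
---+--------+--------
4  | refund | ACC-105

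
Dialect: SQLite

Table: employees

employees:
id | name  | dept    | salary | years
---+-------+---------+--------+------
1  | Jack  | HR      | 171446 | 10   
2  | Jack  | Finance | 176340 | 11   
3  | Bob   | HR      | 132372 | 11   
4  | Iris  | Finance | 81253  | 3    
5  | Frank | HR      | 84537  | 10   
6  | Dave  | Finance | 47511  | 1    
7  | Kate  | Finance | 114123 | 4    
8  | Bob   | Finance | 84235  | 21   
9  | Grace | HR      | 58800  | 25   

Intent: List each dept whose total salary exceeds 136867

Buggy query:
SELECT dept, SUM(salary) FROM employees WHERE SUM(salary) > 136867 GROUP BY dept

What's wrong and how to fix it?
Bug: WHERE runs before GROUP BY, so aggregates aren't available there

Fix: Move the aggregate condition to a HAVING clause

Corrected query:
SELECT dept, SUM(salary) FROM employees GROUP BY dept HAVING SUM(salary) > 136867

Result:
dept    | SUM(salary)
--------+------------
Finance | 503462     
HR      | 447155     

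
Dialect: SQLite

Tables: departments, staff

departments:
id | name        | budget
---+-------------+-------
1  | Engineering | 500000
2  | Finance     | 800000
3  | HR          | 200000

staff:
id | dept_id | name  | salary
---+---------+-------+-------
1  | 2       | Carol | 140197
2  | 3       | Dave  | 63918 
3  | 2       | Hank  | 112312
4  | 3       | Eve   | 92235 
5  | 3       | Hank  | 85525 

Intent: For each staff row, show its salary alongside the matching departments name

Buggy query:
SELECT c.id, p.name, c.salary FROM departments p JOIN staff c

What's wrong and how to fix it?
Bug: Missing join condition: each staff row is matched to all departments rows instead of just its own

Fix: Specify the join condition linking the foreign key to the parent id

Corrected query:
SELECT c.id, p.name, c.salary FROM departments p JOIN staff c ON c.dept_id = p.id

Result:
id | name    | salary
---+---------+-------
1  | Finance | 140197
2  | HR      | 63918 
3  | Finance | 112312
4  | HR      | 92235 
5  | HR      | 85525 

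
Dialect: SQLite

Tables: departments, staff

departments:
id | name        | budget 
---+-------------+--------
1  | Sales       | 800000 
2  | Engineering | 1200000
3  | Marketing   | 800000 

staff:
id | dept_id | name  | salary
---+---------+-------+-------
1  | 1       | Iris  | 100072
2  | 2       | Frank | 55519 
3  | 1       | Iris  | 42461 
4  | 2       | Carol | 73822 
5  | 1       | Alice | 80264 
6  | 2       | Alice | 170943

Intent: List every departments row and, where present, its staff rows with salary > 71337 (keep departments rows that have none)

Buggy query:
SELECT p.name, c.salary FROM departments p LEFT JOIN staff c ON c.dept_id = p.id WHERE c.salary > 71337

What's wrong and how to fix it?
Bug: A WHERE condition on the right-hand table after LEFT JOIN drops unmatched parents

Fix: Put 'c.salary > 71337' in the JOIN's ON clause instead of WHERE

Corrected query:
SELECT p.name, c.salary FROM departments p LEFT JOIN staff c ON c.dept_id = p.id AND c.salary > 71337

Result:
name        | salary
------------+-------
Sales       | 80264 
Sales       | 100072
Engineering | 73822 
Engineering | 170943
Marketing   | NULL  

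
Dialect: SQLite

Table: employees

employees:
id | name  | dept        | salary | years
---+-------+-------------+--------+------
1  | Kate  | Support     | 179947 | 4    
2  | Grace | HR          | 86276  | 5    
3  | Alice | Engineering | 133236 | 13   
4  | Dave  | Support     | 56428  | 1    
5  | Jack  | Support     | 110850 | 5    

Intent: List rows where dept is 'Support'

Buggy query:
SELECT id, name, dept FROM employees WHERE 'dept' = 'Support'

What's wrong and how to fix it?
Bug: 'dept' in single quotes is a string literal, not the column; the comparison is literal-vs-literal and never true

Fix: Remove the quotes around the column name (or use double quotes for an identifier)

Corrected query:
SELECT id, name, dept FROM employees WHERE dept = 'Support'

Result:
id | name | dept   
---+------+--------
1  | Kate | Support
4  | Dave | Support
5  | Jack | Support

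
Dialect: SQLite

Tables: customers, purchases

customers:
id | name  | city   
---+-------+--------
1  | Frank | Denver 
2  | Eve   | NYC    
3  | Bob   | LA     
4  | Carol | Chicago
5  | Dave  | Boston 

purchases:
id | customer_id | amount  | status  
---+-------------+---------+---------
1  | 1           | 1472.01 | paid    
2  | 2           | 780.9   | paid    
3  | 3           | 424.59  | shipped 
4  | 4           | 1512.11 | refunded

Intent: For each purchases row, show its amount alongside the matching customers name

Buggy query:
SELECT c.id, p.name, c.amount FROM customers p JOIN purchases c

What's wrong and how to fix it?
Bug: JOIN with no ON clause produces a cartesian product; every purchases row pairs with every customers row

Fix: Add ON c.customer_id = p.id to the JOIN

Corrected query:
SELECT c.id, p.name, c.amount FROM customers p JOIN purchases c ON c.customer_id = p.id

Result:
id | name  | amount 
---+-------+--------
1  | Frank | 1472.01
2  | Eve   | 780.9  
3  | Bob   | 424.59 
4  | Carol | 1512.11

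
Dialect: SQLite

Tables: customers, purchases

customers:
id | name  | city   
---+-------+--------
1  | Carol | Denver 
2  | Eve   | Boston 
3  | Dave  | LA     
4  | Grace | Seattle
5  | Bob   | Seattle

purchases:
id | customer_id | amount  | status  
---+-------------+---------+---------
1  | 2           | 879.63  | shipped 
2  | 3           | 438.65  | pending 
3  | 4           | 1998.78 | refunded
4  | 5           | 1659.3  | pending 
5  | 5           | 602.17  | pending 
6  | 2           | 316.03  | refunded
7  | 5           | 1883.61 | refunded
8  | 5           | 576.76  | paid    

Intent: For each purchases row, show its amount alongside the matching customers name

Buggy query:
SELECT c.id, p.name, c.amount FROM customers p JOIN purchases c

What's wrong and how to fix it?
Bug: JOIN with no ON clause produces a cartesian product; every purchases row pairs with every customers row

Fix: Add ON c.customer_id = p.id to the JOIN

Corrected query:
SELECT c.id, p.name, c.amount FROM customers p JOIN purchases c ON c.customer_id = p.id

Result:
id | name  | amount 
---+-------+--------
1  | Eve   | 879.63 
2  | Dave  | 438.65 
3  | Grace | 1998.78
4  | Bob   | 1659.3 
5  | Bob   | 602.17 
6  | Eve   | 316.03 
7  | Bob   | 1883.61
8  | Bob   | 576.76 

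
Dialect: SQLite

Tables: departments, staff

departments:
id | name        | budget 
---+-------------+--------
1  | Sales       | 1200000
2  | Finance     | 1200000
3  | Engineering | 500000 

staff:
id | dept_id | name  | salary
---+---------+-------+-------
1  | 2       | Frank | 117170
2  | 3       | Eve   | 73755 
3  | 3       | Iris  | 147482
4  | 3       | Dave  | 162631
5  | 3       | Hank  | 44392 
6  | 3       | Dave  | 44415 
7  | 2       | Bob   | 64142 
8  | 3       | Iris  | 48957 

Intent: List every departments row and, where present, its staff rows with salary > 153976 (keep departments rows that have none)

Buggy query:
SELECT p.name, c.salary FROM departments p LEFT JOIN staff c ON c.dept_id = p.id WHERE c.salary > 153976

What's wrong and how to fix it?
Bug: A WHERE condition on the right-hand table after LEFT JOIN drops unmatched parents

Fix: Move the right-table condition into the ON clause so unmatched parents are kept

Corrected query:
SELECT p.name, c.salary FROM departments p LEFT JOIN staff c ON c.dept_id = p.id AND c.salary > 153976

Result:
name        | salary
------------+-------
Sales       | NULL  
Finance     | NULL  
Engineering | 162631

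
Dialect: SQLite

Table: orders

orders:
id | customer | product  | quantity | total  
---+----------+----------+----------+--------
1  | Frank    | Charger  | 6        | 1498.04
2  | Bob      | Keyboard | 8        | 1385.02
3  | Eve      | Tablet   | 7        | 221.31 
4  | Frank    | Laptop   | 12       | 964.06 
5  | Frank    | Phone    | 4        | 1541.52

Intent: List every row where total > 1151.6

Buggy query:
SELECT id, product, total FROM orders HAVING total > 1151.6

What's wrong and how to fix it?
Bug: HAVING filters the output of aggregation, but this query has no GROUP BY and no aggregate functions, so SQLite rejects it (HAVING clause on a non-aggregate query); the condition here is per row

Fix: Use WHERE for row-level filtering

Corrected query:
SELECT id, product, total FROM orders WHERE total > 1151.6

Result:
id | product  | total  
---+----------+--------
1  | Charger  | 1498.04
2  | Keyboard | 1385.02
5  | Phone    | 1541.52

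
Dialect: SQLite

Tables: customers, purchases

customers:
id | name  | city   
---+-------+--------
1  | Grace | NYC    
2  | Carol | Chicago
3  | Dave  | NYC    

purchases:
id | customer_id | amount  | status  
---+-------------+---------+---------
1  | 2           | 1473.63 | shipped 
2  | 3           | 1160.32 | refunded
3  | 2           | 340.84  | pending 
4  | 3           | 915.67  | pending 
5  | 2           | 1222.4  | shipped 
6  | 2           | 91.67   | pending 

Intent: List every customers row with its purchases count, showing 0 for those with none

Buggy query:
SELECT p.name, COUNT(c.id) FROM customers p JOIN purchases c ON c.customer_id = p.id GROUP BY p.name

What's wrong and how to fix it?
Bug: INNER JOIN drops customers rows that have no matching purchases rows

Fix: Switch to LEFT JOIN to retain unmatched parent rows

Corrected query:
SELECT p.name, COUNT(c.id) FROM customers p LEFT JOIN purchases c ON c.customer_id = p.id GROUP BY p.name

Result:
name  | COUNT(c.id)
------+------------
Carol | 4          
Dave  | 2          
Grace | 0          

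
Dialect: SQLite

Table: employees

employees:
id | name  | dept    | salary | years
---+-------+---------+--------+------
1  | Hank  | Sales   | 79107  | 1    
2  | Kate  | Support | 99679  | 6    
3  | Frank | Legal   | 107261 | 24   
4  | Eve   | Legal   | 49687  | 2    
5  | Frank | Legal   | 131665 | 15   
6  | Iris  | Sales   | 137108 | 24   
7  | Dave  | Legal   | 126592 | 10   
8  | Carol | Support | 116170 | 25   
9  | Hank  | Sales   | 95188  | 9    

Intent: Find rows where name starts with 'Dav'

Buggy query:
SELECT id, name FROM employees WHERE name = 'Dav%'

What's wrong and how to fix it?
Bug: Wildcards only work with LIKE; '=' treats '%' as a literal character

Fix: Replace '=' with LIKE so 'Dav%' is treated as a pattern

Corrected query:
SELECT id, name FROM employees WHERE name LIKE 'Dav%'

Result:
id | name
---+-----
7  | Dave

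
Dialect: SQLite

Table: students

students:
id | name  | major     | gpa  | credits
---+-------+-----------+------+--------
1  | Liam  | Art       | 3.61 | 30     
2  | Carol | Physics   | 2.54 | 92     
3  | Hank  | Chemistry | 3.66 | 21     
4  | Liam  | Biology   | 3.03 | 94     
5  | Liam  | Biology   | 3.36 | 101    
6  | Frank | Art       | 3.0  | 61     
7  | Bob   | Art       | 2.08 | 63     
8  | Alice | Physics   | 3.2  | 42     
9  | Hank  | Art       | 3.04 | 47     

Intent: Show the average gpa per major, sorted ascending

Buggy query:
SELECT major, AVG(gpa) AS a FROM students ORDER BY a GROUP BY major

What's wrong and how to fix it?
Bug: ORDER BY appears before GROUP BY; SQL clause order requires GROUP BY first

Fix: Reorder: SELECT … FROM … GROUP BY … ORDER BY …

Corrected query:
SELECT major, AVG(gpa) AS a FROM students GROUP BY major ORDER BY a

Result:
major     | a     
----------+-------
Physics   | 2.87  
Art       | 2.9325
Biology   | 3.195 
Chemistry | 3.66  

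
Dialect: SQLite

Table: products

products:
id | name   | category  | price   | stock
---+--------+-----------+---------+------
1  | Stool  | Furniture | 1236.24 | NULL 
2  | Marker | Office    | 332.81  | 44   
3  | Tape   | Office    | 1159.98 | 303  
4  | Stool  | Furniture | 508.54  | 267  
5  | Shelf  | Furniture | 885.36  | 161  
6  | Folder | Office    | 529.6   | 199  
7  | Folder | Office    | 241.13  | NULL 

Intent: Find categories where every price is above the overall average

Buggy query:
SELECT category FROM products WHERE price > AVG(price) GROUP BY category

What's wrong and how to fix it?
Bug: AVG() is an aggregate; it can't sit directly in WHERE

Fix: Use a subquery for AVG and a HAVING MIN(...) filter so the condition holds for every row in the group

Corrected query:
SELECT category FROM products GROUP BY category HAVING MIN(price) > (SELECT AVG(price) FROM products)

Result:
(no rows)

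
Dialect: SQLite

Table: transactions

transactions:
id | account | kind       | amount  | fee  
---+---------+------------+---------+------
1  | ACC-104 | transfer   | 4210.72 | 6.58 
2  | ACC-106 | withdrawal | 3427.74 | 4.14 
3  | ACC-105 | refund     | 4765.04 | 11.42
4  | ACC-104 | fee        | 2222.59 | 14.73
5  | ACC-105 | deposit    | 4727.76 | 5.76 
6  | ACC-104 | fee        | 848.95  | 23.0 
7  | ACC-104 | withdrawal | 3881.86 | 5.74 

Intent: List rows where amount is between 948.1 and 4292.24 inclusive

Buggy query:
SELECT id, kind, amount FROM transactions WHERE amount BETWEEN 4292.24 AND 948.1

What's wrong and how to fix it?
Bug: BETWEEN expects the lower bound first; with 4292.24 AND 948.1 the range is empty

Fix: Write BETWEEN 948.1 AND 4292.24

Corrected query:
SELECT id, kind, amount FROM transactions WHERE amount BETWEEN 948.1 AND 4292.24

Result:
id | kind       | amount 
---+------------+--------
1  | transfer   | 4210.72
2  | withdrawal | 3427.74
4  | fee        | 2222.59
7  | withdrawal | 3881.86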